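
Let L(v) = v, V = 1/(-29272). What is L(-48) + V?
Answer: -1405057/29272 ≈ -48.000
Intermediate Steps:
V = -1/29272 ≈ -3.4162e-5
L(-48) + V = -48 - 1/29272 = -1405057/29272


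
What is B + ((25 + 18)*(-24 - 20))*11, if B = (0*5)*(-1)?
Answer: -20812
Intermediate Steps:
B = 0 (B = 0*(-1) = 0)
B + ((25 + 18)*(-24 - 20))*11 = 0 + ((25 + 18)*(-24 - 20))*11 = 0 + (43*(-44))*11 = 0 - 1892*11 = 0 - 20812 = -20812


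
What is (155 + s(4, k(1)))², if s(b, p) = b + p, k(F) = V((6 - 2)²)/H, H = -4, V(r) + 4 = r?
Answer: 24336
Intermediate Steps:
V(r) = -4 + r
k(F) = -3 (k(F) = (-4 + (6 - 2)²)/(-4) = (-4 + 4²)*(-¼) = (-4 + 16)*(-¼) = 12*(-¼) = -3)
(155 + s(4, k(1)))² = (155 + (4 - 3))² = (155 + 1)² = 156² = 24336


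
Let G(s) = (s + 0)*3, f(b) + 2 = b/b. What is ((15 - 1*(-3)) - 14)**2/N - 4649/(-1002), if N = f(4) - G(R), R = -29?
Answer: 207923/43086 ≈ 4.8258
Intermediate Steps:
f(b) = -1 (f(b) = -2 + b/b = -2 + 1 = -1)
G(s) = 3*s (G(s) = s*3 = 3*s)
N = 86 (N = -1 - 3*(-29) = -1 - 1*(-87) = -1 + 87 = 86)
((15 - 1*(-3)) - 14)**2/N - 4649/(-1002) = ((15 - 1*(-3)) - 14)**2/86 - 4649/(-1002) = ((15 + 3) - 14)**2*(1/86) - 4649*(-1/1002) = (18 - 14)**2*(1/86) + 4649/1002 = 4**2*(1/86) + 4649/1002 = 16*(1/86) + 4649/1002 = 8/43 + 4649/1002 = 207923/43086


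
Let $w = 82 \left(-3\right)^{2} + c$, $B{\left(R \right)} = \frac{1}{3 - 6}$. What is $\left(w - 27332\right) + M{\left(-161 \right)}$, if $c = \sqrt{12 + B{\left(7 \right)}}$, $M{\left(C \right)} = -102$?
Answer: $-26696 + \frac{\sqrt{105}}{3} \approx -26693.0$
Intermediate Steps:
$B{\left(R \right)} = - \frac{1}{3}$ ($B{\left(R \right)} = \frac{1}{-3} = - \frac{1}{3}$)
$c = \frac{\sqrt{105}}{3}$ ($c = \sqrt{12 - \frac{1}{3}} = \sqrt{\frac{35}{3}} = \frac{\sqrt{105}}{3} \approx 3.4156$)
$w = 738 + \frac{\sqrt{105}}{3}$ ($w = 82 \left(-3\right)^{2} + \frac{\sqrt{105}}{3} = 82 \cdot 9 + \frac{\sqrt{105}}{3} = 738 + \frac{\sqrt{105}}{3} \approx 741.42$)
$\left(w - 27332\right) + M{\left(-161 \right)} = \left(\left(738 + \frac{\sqrt{105}}{3}\right) - 27332\right) - 102 = \left(-26594 + \frac{\sqrt{105}}{3}\right) - 102 = -26696 + \frac{\sqrt{105}}{3}$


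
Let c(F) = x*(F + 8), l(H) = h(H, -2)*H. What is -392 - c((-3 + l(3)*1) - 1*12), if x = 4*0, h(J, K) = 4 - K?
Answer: -392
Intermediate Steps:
l(H) = 6*H (l(H) = (4 - 1*(-2))*H = (4 + 2)*H = 6*H)
x = 0
c(F) = 0 (c(F) = 0*(F + 8) = 0*(8 + F) = 0)
-392 - c((-3 + l(3)*1) - 1*12) = -392 - 1*0 = -392 + 0 = -392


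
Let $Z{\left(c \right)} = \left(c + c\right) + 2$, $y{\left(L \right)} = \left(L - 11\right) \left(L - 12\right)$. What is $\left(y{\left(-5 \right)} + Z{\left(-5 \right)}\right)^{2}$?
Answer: $69696$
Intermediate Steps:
$y{\left(L \right)} = \left(-12 + L\right) \left(-11 + L\right)$ ($y{\left(L \right)} = \left(-11 + L\right) \left(-12 + L\right) = \left(-12 + L\right) \left(-11 + L\right)$)
$Z{\left(c \right)} = 2 + 2 c$ ($Z{\left(c \right)} = 2 c + 2 = 2 + 2 c$)
$\left(y{\left(-5 \right)} + Z{\left(-5 \right)}\right)^{2} = \left(\left(132 + \left(-5\right)^{2} - -115\right) + \left(2 + 2 \left(-5\right)\right)\right)^{2} = \left(\left(132 + 25 + 115\right) + \left(2 - 10\right)\right)^{2} = \left(272 - 8\right)^{2} = 264^{2} = 69696$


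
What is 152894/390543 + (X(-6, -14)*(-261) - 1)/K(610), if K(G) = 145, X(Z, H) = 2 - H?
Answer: -828167/29145 ≈ -28.415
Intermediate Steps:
152894/390543 + (X(-6, -14)*(-261) - 1)/K(610) = 152894/390543 + ((2 - 1*(-14))*(-261) - 1)/145 = 152894*(1/390543) + ((2 + 14)*(-261) - 1)*(1/145) = 2282/5829 + (16*(-261) - 1)*(1/145) = 2282/5829 + (-4176 - 1)*(1/145) = 2282/5829 - 4177*1/145 = 2282/5829 - 4177/145 = -828167/29145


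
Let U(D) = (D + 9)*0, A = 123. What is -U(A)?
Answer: 0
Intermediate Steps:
U(D) = 0 (U(D) = (9 + D)*0 = 0)
-U(A) = -1*0 = 0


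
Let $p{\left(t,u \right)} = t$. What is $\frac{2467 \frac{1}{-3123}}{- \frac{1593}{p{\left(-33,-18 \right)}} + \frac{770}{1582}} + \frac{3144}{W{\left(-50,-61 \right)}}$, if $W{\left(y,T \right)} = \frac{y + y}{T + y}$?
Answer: $\frac{16513740126839}{4731969600} \approx 3489.8$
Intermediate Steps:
$W{\left(y,T \right)} = \frac{2 y}{T + y}$
$\frac{2467 \frac{1}{-3123}}{- \frac{1593}{p{\left(-33,-18 \right)}} + \frac{770}{1582}} + \frac{3144}{W{\left(-50,-61 \right)}} = \frac{2467 \frac{1}{-3123}}{- \frac{1593}{-33} + \frac{770}{1582}} + \frac{3144}{2 \left(-50\right) \frac{1}{-61 - 50}} = \frac{2467 \left(- \frac{1}{3123}\right)}{\left(-1593\right) \left(- \frac{1}{33}\right) + 770 \cdot \frac{1}{1582}} + \frac{3144}{2 \left(-50\right) \frac{1}{-111}} = - \frac{2467}{3123 \left(\frac{531}{11} + \frac{55}{113}\right)} + \frac{3144}{2 \left(-50\right) \left(- \frac{1}{111}\right)} = - \frac{2467}{3123 \cdot \frac{60608}{1243}} + \frac{3144}{\frac{100}{111}} = \left(- \frac{2467}{3123}\right) \frac{1243}{60608} + 3144 \cdot \frac{111}{100} = - \frac{3066481}{189278784} + \frac{87246}{25} = \frac{16513740126839}{4731969600}$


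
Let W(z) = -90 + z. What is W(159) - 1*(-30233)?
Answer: 30302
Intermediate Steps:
W(159) - 1*(-30233) = (-90 + 159) - 1*(-30233) = 69 + 30233 = 30302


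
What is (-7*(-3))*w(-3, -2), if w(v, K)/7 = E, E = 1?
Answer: 147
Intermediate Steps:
w(v, K) = 7 (w(v, K) = 7*1 = 7)
(-7*(-3))*w(-3, -2) = -7*(-3)*7 = 21*7 = 147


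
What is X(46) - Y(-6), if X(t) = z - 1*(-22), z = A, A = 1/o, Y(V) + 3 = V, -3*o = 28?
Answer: 865/28 ≈ 30.893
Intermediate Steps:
o = -28/3 (o = -⅓*28 = -28/3 ≈ -9.3333)
Y(V) = -3 + V
A = -3/28 (A = 1/(-28/3) = -3/28 ≈ -0.10714)
z = -3/28 ≈ -0.10714
X(t) = 613/28 (X(t) = -3/28 - 1*(-22) = -3/28 + 22 = 613/28)
X(46) - Y(-6) = 613/28 - (-3 - 6) = 613/28 - 1*(-9) = 613/28 + 9 = 865/28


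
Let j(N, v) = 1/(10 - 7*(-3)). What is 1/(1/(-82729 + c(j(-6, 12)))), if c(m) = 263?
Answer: -82466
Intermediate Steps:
j(N, v) = 1/31 (j(N, v) = 1/(10 + 21) = 1/31)
1/(1/(-82729 + c(j(-6, 12)))) = 1/(1/(-82729 + 263)) = 1/(1/(-82466)) = 1/(-1/82466) = -82466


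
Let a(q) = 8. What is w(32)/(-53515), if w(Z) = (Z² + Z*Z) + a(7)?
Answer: -2056/53515 ≈ -0.038419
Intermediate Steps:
w(Z) = 8 + 2*Z² (w(Z) = (Z² + Z*Z) + 8 = (Z² + Z²) + 8 = 2*Z² + 8 = 8 + 2*Z²)
w(32)/(-53515) = (8 + 2*32²)/(-53515) = (8 + 2*1024)*(-1/53515) = (8 + 2048)*(-1/53515) = 2056*(-1/53515) = -2056/53515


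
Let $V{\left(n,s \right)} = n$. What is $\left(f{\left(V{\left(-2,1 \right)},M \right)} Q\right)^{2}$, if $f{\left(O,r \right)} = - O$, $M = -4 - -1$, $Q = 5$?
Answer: $100$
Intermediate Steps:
$M = -3$ ($M = -4 + 1 = -3$)
$\left(f{\left(V{\left(-2,1 \right)},M \right)} Q\right)^{2} = \left(\left(-1\right) \left(-2\right) 5\right)^{2} = \left(2 \cdot 5\right)^{2} = 10^{2} = 100$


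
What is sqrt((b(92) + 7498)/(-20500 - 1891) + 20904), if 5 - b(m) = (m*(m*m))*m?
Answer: sqrt(12084271717487)/22391 ≈ 155.25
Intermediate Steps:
b(m) = 5 - m**4 (b(m) = 5 - m*(m*m)*m = 5 - m*m**2*m = 5 - m**3*m = 5 - m**4)
sqrt((b(92) + 7498)/(-20500 - 1891) + 20904) = sqrt(((5 - 1*92**4) + 7498)/(-20500 - 1891) + 20904) = sqrt(((5 - 1*71639296) + 7498)/(-22391) + 20904) = sqrt(((5 - 71639296) + 7498)*(-1/22391) + 20904) = sqrt((-71639291 + 7498)*(-1/22391) + 20904) = sqrt(-71631793*(-1/22391) + 20904) = sqrt(71631793/22391 + 20904) = sqrt(539693257/22391) = sqrt(12084271717487)/22391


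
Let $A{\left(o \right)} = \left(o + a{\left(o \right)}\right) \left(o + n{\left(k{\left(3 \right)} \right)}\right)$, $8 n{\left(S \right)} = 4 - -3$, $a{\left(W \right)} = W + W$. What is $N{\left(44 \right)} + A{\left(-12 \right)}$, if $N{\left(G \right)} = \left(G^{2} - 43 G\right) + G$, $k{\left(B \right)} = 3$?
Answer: $\frac{977}{2} \approx 488.5$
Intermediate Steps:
$a{\left(W \right)} = 2 W$
$n{\left(S \right)} = \frac{7}{8}$ ($n{\left(S \right)} = \frac{4 - -3}{8} = \frac{4 + 3}{8} = \frac{1}{8} \cdot 7 = \frac{7}{8}$)
$N{\left(G \right)} = G^{2} - 42 G$
$A{\left(o \right)} = 3 o \left(\frac{7}{8} + o\right)$ ($A{\left(o \right)} = \left(o + 2 o\right) \left(o + \frac{7}{8}\right) = 3 o \left(\frac{7}{8} + o\right)$)
$N{\left(44 \right)} + A{\left(-12 \right)} = 44 \left(-42 + 44\right) + \frac{3}{8} \left(-12\right) \left(7 + 8 \left(-12\right)\right) = 44 \cdot 2 + \frac{3}{8} \left(-12\right) \left(7 - 96\right) = 88 + \frac{3}{8} \left(-12\right) \left(-89\right) = 88 + \frac{801}{2} = \frac{977}{2}$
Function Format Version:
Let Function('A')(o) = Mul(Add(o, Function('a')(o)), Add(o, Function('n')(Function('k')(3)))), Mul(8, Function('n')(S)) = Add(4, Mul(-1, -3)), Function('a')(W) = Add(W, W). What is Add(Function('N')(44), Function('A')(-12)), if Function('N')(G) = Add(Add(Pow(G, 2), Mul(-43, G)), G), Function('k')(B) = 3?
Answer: Rational(977, 2) ≈ 488.50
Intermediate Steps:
Function('a')(W) = Mul(2, W)
Function('n')(S) = Rational(7, 8) (Function('n')(S) = Mul(Rational(1, 8), Add(4, Mul(-1, -3))) = Mul(Rational(1, 8), Add(4, 3)) = Mul(Rational(1, 8), 7) = Rational(7, 8))
Function('N')(G) = Add(Pow(G, 2), Mul(-42, G))
Function('A')(o) = Mul(3, o, Add(Rational(7, 8), o)) (Function('A')(o) = Mul(Add(o, Mul(2, o)), Add(o, Rational(7, 8))) = Mul(Mul(3, o), Add(Rational(7, 8), o)) = Mul(3, o, Add(Rational(7, 8), o)))
Add(Function('N')(44), Function('A')(-12)) = Add(Mul(44, Add(-42, 44)), Mul(Rational(3, 8), -12, Add(7, Mul(8, -12)))) = Add(Mul(44, 2), Mul(Rational(3, 8), -12, Add(7, -96))) = Add(88, Mul(Rational(3, 8), -12, -89)) = Add(88, Rational(801, 2)) = Rational(977, 2)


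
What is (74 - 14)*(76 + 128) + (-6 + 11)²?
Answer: 12265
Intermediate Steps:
(74 - 14)*(76 + 128) + (-6 + 11)² = 60*204 + 5² = 12240 + 25 = 12265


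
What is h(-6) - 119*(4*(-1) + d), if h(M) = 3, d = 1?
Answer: 360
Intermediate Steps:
h(-6) - 119*(4*(-1) + d) = 3 - 119*(4*(-1) + 1) = 3 - 119*(-4 + 1) = 3 - 119*(-3) = 3 + 357 = 360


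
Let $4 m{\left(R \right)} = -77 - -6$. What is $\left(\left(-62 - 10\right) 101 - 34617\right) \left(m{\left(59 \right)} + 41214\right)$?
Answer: $- \frac{6902678865}{4} \approx -1.7257 \cdot 10^{9}$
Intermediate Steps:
$m{\left(R \right)} = - \frac{71}{4}$ ($m{\left(R \right)} = \frac{-77 - -6}{4} = \frac{-77 + 6}{4} = \frac{1}{4} \left(-71\right) = - \frac{71}{4}$)
$\left(\left(-62 - 10\right) 101 - 34617\right) \left(m{\left(59 \right)} + 41214\right) = \left(\left(-62 - 10\right) 101 - 34617\right) \left(- \frac{71}{4} + 41214\right) = \left(\left(-72\right) 101 - 34617\right) \frac{164785}{4} = \left(-7272 - 34617\right) \frac{164785}{4} = \left(-41889\right) \frac{164785}{4} = - \frac{6902678865}{4}$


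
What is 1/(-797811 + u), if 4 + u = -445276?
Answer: -1/1243091 ≈ -8.0445e-7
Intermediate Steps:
u = -445280 (u = -4 - 445276 = -445280)
1/(-797811 + u) = 1/(-797811 - 445280) = 1/(-1243091) = -1/1243091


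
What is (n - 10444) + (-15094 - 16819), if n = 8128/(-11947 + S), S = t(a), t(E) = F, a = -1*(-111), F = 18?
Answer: -505284781/11929 ≈ -42358.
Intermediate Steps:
a = 111
t(E) = 18
S = 18
n = -8128/11929 (n = 8128/(-11947 + 18) = 8128/(-11929) = 8128*(-1/11929) = -8128/11929 ≈ -0.68137)
(n - 10444) + (-15094 - 16819) = (-8128/11929 - 10444) + (-15094 - 16819) = -124594604/11929 - 31913 = -505284781/11929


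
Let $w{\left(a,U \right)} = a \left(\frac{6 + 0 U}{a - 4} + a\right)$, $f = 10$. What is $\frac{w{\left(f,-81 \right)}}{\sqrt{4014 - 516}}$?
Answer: $\frac{5 \sqrt{3498}}{159} \approx 1.8599$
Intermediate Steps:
$w{\left(a,U \right)} = a \left(a + \frac{6}{-4 + a}\right)$ ($w{\left(a,U \right)} = a \left(\frac{6 + 0}{-4 + a} + a\right) = a \left(\frac{6}{-4 + a} + a\right) = a \left(a + \frac{6}{-4 + a}\right)$)
$\frac{w{\left(f,-81 \right)}}{\sqrt{4014 - 516}} = \frac{10 \frac{1}{-4 + 10} \left(6 + 10^{2} - 40\right)}{\sqrt{4014 - 516}} = \frac{10 \cdot \frac{1}{6} \left(6 + 100 - 40\right)}{\sqrt{4014 - 516}} = \frac{10 \cdot \frac{1}{6} \cdot 66}{\sqrt{3498}} = 110 \frac{\sqrt{3498}}{3498} = \frac{5 \sqrt{3498}}{159}$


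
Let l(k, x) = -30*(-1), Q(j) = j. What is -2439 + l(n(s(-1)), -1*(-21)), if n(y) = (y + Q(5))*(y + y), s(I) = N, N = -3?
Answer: -2409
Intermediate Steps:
s(I) = -3
n(y) = 2*y*(5 + y) (n(y) = (y + 5)*(y + y) = (5 + y)*(2*y) = 2*y*(5 + y))
l(k, x) = 30
-2439 + l(n(s(-1)), -1*(-21)) = -2439 + 30 = -2409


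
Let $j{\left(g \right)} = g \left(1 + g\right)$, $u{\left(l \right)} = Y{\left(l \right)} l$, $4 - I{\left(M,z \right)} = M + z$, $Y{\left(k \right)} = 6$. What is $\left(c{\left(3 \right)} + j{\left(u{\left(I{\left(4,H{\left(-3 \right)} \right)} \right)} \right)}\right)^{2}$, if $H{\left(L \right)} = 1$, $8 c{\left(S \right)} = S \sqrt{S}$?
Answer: $\frac{57627}{64} + \frac{45 \sqrt{3}}{2} \approx 939.39$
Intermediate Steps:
$c{\left(S \right)} = \frac{S^{\frac{3}{2}}}{8}$ ($c{\left(S \right)} = \frac{S \sqrt{S}}{8} = \frac{S^{\frac{3}{2}}}{8}$)
$I{\left(M,z \right)} = 4 - M - z$ ($I{\left(M,z \right)} = 4 - \left(M + z\right) = 4 - M - z$)
$u{\left(l \right)} = 6 l$
$\left(c{\left(3 \right)} + j{\left(u{\left(I{\left(4,H{\left(-3 \right)} \right)} \right)} \right)}\right)^{2} = \left(\frac{3^{\frac{3}{2}}}{8} + 6 \left(4 - 4 - 1\right) \left(1 + 6 \left(4 - 4 - 1\right)\right)\right)^{2} = \left(\frac{3 \sqrt{3}}{8} + 6 \left(4 - 4 - 1\right) \left(1 + 6 \left(4 - 4 - 1\right)\right)\right)^{2} = \left(\frac{3 \sqrt{3}}{8} + 6 \left(-1\right) \left(1 + 6 \left(-1\right)\right)\right)^{2} = \left(\frac{3 \sqrt{3}}{8} - 6 \left(1 - 6\right)\right)^{2} = \left(\frac{3 \sqrt{3}}{8} - -30\right)^{2} = \left(\frac{3 \sqrt{3}}{8} + 30\right)^{2} = \left(30 + \frac{3 \sqrt{3}}{8}\right)^{2}$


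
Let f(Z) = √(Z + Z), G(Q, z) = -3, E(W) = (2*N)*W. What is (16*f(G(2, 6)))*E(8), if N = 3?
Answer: 768*I*√6 ≈ 1881.2*I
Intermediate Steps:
E(W) = 6*W (E(W) = (2*3)*W = 6*W)
f(Z) = √2*√Z (f(Z) = √(2*Z) = √2*√Z)
(16*f(G(2, 6)))*E(8) = (16*(√2*√(-3)))*(6*8) = (16*(√2*(I*√3)))*48 = (16*(I*√6))*48 = (16*I*√6)*48 = 768*I*√6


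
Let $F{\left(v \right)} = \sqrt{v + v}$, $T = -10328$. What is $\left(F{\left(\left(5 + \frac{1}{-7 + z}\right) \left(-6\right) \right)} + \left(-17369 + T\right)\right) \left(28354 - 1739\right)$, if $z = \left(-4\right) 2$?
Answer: $-737155655 + 10646 i \sqrt{370} \approx -7.3716 \cdot 10^{8} + 2.0478 \cdot 10^{5} i$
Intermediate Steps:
$z = -8$
$F{\left(v \right)} = \sqrt{2} \sqrt{v}$ ($F{\left(v \right)} = \sqrt{2 v} = \sqrt{2} \sqrt{v}$)
$\left(F{\left(\left(5 + \frac{1}{-7 + z}\right) \left(-6\right) \right)} + \left(-17369 + T\right)\right) \left(28354 - 1739\right) = \left(\sqrt{2} \sqrt{\left(5 + \frac{1}{-7 - 8}\right) \left(-6\right)} - 27697\right) \left(28354 - 1739\right) = \left(\sqrt{2} \sqrt{\left(5 + \frac{1}{-15}\right) \left(-6\right)} - 27697\right) 26615 = \left(\sqrt{2} \sqrt{\left(5 - \frac{1}{15}\right) \left(-6\right)} - 27697\right) 26615 = \left(\sqrt{2} \sqrt{\frac{74}{15} \left(-6\right)} - 27697\right) 26615 = \left(\sqrt{2} \sqrt{- \frac{148}{5}} - 27697\right) 26615 = \left(\sqrt{2} \frac{2 i \sqrt{185}}{5} - 27697\right) 26615 = \left(\frac{2 i \sqrt{370}}{5} - 27697\right) 26615 = \left(-27697 + \frac{2 i \sqrt{370}}{5}\right) 26615 = -737155655 + 10646 i \sqrt{370}$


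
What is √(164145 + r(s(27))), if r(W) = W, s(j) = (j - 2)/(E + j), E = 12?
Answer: 4*√15604095/39 ≈ 405.15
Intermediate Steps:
s(j) = (-2 + j)/(12 + j) (s(j) = (j - 2)/(12 + j) = (-2 + j)/(12 + j))
√(164145 + r(s(27))) = √(164145 + (-2 + 27)/(12 + 27)) = √(164145 + 25/39) = √(6401680/39) = 4*√15604095/39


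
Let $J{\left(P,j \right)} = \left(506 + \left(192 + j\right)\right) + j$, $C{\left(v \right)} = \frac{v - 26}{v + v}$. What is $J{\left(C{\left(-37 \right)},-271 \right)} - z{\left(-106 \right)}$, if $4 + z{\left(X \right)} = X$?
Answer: $266$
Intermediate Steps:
$z{\left(X \right)} = -4 + X$
$C{\left(v \right)} = \frac{-26 + v}{2 v}$
$J{\left(P,j \right)} = 698 + 2 j$ ($J{\left(P,j \right)} = \left(698 + j\right) + j = 698 + 2 j$)
$J{\left(C{\left(-37 \right)},-271 \right)} - z{\left(-106 \right)} = \left(698 + 2 \left(-271\right)\right) - \left(-4 - 106\right) = \left(698 - 542\right) - -110 = 156 + 110 = 266$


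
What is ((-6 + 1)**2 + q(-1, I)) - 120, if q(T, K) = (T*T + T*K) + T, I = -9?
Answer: -86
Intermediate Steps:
q(T, K) = T + T**2 + K*T (q(T, K) = (T**2 + K*T) + T = T + T**2 + K*T)
((-6 + 1)**2 + q(-1, I)) - 120 = ((-6 + 1)**2 - (1 - 9 - 1)) - 120 = ((-5)**2 - 1*(-9)) - 120 = (25 + 9) - 120 = 34 - 120 = -86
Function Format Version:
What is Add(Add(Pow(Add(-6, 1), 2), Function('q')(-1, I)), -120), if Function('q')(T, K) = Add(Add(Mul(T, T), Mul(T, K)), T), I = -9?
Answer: -86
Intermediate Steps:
Function('q')(T, K) = Add(T, Pow(T, 2), Mul(K, T)) (Function('q')(T, K) = Add(Add(Pow(T, 2), Mul(K, T)), T) = Add(T, Pow(T, 2), Mul(K, T)))
Add(Add(Pow(Add(-6, 1), 2), Function('q')(-1, I)), -120) = Add(Add(Pow(Add(-6, 1), 2), Mul(-1, Add(1, -9, -1))), -120) = Add(Add(Pow(-5, 2), Mul(-1, -9)), -120) = Add(Add(25, 9), -120) = Add(34, -120) = -86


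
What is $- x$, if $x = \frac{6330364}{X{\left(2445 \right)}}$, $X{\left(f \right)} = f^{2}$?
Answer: $- \frac{6330364}{5978025} \approx -1.0589$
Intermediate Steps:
$x = \frac{6330364}{5978025}$ ($x = \frac{6330364}{2445^{2}} = \frac{6330364}{5978025} \approx 1.0589$)
$- x = \left(-1\right) \frac{6330364}{5978025} = - \frac{6330364}{5978025}$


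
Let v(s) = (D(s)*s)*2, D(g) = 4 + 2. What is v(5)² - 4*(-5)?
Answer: 3620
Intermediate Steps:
D(g) = 6
v(s) = 12*s (v(s) = (6*s)*2 = 12*s)
v(5)² - 4*(-5) = (12*5)² - 4*(-5) = 60² + 20 = 3600 + 20 = 3620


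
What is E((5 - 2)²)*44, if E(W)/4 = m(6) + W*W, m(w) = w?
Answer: 15312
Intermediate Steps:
E(W) = 24 + 4*W² (E(W) = 4*(6 + W*W) = 4*(6 + W²) = 24 + 4*W²)
E((5 - 2)²)*44 = (24 + 4*((5 - 2)²)²)*44 = (24 + 4*(3²)²)*44 = (24 + 4*9²)*44 = (24 + 4*81)*44 = (24 + 324)*44 = 348*44 = 15312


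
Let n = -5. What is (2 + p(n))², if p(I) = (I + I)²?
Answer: 10404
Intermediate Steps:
p(I) = 4*I² (p(I) = (2*I)² = 4*I²)
(2 + p(n))² = (2 + 4*(-5)²)² = (2 + 4*25)² = (2 + 100)² = 102² = 10404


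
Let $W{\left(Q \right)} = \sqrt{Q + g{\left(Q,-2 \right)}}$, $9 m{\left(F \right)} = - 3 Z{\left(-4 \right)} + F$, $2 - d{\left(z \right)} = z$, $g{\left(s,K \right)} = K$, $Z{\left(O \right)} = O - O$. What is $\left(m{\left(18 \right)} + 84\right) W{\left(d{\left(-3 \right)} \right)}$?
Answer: $86 \sqrt{3} \approx 148.96$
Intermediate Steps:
$Z{\left(O \right)} = 0$
$d{\left(z \right)} = 2 - z$
$m{\left(F \right)} = \frac{F}{9}$ ($m{\left(F \right)} = \frac{\left(-3\right) 0 + F}{9} = \frac{0 + F}{9} = \frac{F}{9}$)
$W{\left(Q \right)} = \sqrt{-2 + Q}$ ($W{\left(Q \right)} = \sqrt{Q - 2} = \sqrt{-2 + Q}$)
$\left(m{\left(18 \right)} + 84\right) W{\left(d{\left(-3 \right)} \right)} = \left(\frac{1}{9} \cdot 18 + 84\right) \sqrt{-2 + \left(2 - -3\right)} = \left(2 + 84\right) \sqrt{-2 + \left(2 + 3\right)} = 86 \sqrt{-2 + 5} = 86 \sqrt{3}$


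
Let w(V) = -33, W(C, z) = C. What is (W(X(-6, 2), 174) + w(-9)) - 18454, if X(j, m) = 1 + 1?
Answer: -18485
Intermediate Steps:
X(j, m) = 2
(W(X(-6, 2), 174) + w(-9)) - 18454 = (2 - 33) - 18454 = -31 - 18454 = -18485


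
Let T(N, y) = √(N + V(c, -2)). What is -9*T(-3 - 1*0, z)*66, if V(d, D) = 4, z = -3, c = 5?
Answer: -594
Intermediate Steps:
T(N, y) = √(4 + N) (T(N, y) = √(N + 4) = √(4 + N))
-9*T(-3 - 1*0, z)*66 = -9*√(4 + (-3 - 1*0))*66 = -9*√(4 + (-3 + 0))*66 = -9*√(4 - 3)*66 = -9*√1*66 = -9*1*66 = -9*66 = -594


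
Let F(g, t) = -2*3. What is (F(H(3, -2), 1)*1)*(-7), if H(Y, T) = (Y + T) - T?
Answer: 42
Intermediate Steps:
H(Y, T) = Y (H(Y, T) = (T + Y) - T = Y)
F(g, t) = -6
(F(H(3, -2), 1)*1)*(-7) = -6*1*(-7) = -6*(-7) = 42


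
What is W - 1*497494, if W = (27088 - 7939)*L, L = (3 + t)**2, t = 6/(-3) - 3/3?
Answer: -497494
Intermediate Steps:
t = -3 (t = 6*(-1/3) - 3*1/3 = -2 - 1 = -3)
L = 0 (L = (3 - 3)**2 = 0**2 = 0)
W = 0 (W = (27088 - 7939)*0 = 19149*0 = 0)
W - 1*497494 = 0 - 1*497494 = 0 - 497494 = -497494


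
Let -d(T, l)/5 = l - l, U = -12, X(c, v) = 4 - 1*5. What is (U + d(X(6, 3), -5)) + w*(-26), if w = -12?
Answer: 300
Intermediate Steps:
X(c, v) = -1 (X(c, v) = 4 - 5 = -1)
d(T, l) = 0 (d(T, l) = -5*(l - l) = -5*0 = 0)
(U + d(X(6, 3), -5)) + w*(-26) = (-12 + 0) - 12*(-26) = -12 + 312 = 300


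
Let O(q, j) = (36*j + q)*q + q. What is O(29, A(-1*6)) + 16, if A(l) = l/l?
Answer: 1930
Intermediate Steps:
A(l) = 1
O(q, j) = q + q*(q + 36*j) (O(q, j) = (q + 36*j)*q + q = q*(q + 36*j) + q = q + q*(q + 36*j))
O(29, A(-1*6)) + 16 = 29*(1 + 29 + 36*1) + 16 = 29*(1 + 29 + 36) + 16 = 29*66 + 16 = 1914 + 16 = 1930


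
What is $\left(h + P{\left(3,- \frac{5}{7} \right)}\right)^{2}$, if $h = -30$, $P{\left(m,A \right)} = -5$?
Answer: $1225$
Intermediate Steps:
$\left(h + P{\left(3,- \frac{5}{7} \right)}\right)^{2} = \left(-30 - 5\right)^{2} = \left(-35\right)^{2} = 1225$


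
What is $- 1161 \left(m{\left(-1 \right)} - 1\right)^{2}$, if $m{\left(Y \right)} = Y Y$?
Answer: $0$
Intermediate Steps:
$m{\left(Y \right)} = Y^{2}$
$- 1161 \left(m{\left(-1 \right)} - 1\right)^{2} = - 1161 \left(\left(-1\right)^{2} - 1\right)^{2} = - 1161 \left(1 - 1\right)^{2} = - 1161 \cdot 0^{2} = \left(-1161\right) 0 = 0$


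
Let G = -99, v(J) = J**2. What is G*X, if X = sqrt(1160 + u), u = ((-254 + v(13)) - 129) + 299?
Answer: -99*sqrt(1245) ≈ -3493.2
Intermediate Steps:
u = 85 (u = ((-254 + 13**2) - 129) + 299 = ((-254 + 169) - 129) + 299 = (-85 - 129) + 299 = -214 + 299 = 85)
X = sqrt(1245) (X = sqrt(1160 + 85) = sqrt(1245) ≈ 35.285)
G*X = -99*sqrt(1245)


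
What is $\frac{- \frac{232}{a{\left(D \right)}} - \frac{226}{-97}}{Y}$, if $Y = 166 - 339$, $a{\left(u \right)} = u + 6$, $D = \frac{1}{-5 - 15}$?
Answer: $\frac{423186}{1996939} \approx 0.21192$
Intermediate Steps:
$D = - \frac{1}{20}$ ($D = \frac{1}{-20} = - \frac{1}{20} \approx -0.05$)
$a{\left(u \right)} = 6 + u$
$Y = -173$ ($Y = 166 - 339 = -173$)
$\frac{- \frac{232}{a{\left(D \right)}} - \frac{226}{-97}}{Y} = \frac{- \frac{232}{6 - \frac{1}{20}} - \frac{226}{-97}}{-173} = \left(- \frac{232}{\frac{119}{20}} - - \frac{226}{97}\right) \left(- \frac{1}{173}\right) = \left(\left(-232\right) \frac{20}{119} + \frac{226}{97}\right) \left(- \frac{1}{173}\right) = \left(- \frac{4640}{119} + \frac{226}{97}\right) \left(- \frac{1}{173}\right) = \left(- \frac{423186}{11543}\right) \left(- \frac{1}{173}\right) = \frac{423186}{1996939}$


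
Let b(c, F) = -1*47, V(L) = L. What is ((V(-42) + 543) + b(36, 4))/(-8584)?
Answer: -227/4292 ≈ -0.052889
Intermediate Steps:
b(c, F) = -47
((V(-42) + 543) + b(36, 4))/(-8584) = ((-42 + 543) - 47)/(-8584) = (501 - 47)*(-1/8584) = 454*(-1/8584) = -227/4292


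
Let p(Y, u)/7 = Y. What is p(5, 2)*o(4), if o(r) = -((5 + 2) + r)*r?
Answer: -1540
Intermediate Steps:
p(Y, u) = 7*Y
o(r) = -r*(7 + r) (o(r) = -(7 + r)*r = -r*(7 + r))
p(5, 2)*o(4) = (7*5)*(-1*4*(7 + 4)) = 35*(-1*4*11) = 35*(-44) = -1540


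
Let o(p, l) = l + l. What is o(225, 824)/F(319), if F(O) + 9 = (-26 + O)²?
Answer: 103/5365 ≈ 0.019199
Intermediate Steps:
o(p, l) = 2*l
F(O) = -9 + (-26 + O)²
o(225, 824)/F(319) = (2*824)/(-9 + (-26 + 319)²) = 1648/(-9 + 293²) = 1648/(-9 + 85849) = 1648/85840 = 1648*(1/85840) = 103/5365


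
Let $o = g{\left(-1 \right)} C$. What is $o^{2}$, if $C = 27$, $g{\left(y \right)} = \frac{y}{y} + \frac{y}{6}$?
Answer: $\frac{2025}{4} \approx 506.25$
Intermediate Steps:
$g{\left(y \right)} = 1 + \frac{y}{6}$ ($g{\left(y \right)} = 1 + y \frac{1}{6} = 1 + \frac{y}{6}$)
$o = \frac{45}{2}$ ($o = \left(1 + \frac{1}{6} \left(-1\right)\right) 27 = \left(1 - \frac{1}{6}\right) 27 = \frac{5}{6} \cdot 27 = \frac{45}{2} \approx 22.5$)
$o^{2} = \left(\frac{45}{2}\right)^{2} = \frac{2025}{4}$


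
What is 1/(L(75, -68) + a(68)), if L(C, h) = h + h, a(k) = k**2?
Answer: 1/4488 ≈ 0.00022282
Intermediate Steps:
L(C, h) = 2*h
1/(L(75, -68) + a(68)) = 1/(2*(-68) + 68**2) = 1/(-136 + 4624) = 1/4488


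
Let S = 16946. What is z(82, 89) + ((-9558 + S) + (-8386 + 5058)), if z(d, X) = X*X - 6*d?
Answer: 11489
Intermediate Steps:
z(d, X) = X² - 6*d
z(82, 89) + ((-9558 + S) + (-8386 + 5058)) = (89² - 6*82) + ((-9558 + 16946) + (-8386 + 5058)) = (7921 - 492) + (7388 - 3328) = 7429 + 4060 = 11489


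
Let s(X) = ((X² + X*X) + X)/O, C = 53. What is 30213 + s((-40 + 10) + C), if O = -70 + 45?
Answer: 754244/25 ≈ 30170.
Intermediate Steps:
O = -25
s(X) = -2*X²/25 - X/25 (s(X) = ((X² + X*X) + X)/(-25) = ((X² + X²) + X)*(-1/25) = (2*X² + X)*(-1/25) = (X + 2*X²)*(-1/25) = -2*X²/25 - X/25)
30213 + s((-40 + 10) + C) = 30213 - ((-40 + 10) + 53)*(1 + 2*((-40 + 10) + 53))/25 = 30213 - (-30 + 53)*(1 + 2*(-30 + 53))/25 = 30213 - 1/25*23*(1 + 2*23) = 30213 - 1/25*23*(1 + 46) = 30213 - 1/25*23*47 = 30213 - 1081/25 = 754244/25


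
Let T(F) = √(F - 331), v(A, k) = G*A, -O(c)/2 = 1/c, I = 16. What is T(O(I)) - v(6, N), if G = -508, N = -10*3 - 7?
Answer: 3048 + I*√5298/4 ≈ 3048.0 + 18.197*I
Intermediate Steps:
O(c) = -2/c
N = -37 (N = -30 - 7 = -37)
v(A, k) = -508*A
T(F) = √(-331 + F)
T(O(I)) - v(6, N) = √(-331 - 2/16) - (-508)*6 = √(-331 - 2*1/16) - 1*(-3048) = √(-331 - ⅛) + 3048 = √(-2649/8) + 3048 = I*√5298/4 + 3048 = 3048 + I*√5298/4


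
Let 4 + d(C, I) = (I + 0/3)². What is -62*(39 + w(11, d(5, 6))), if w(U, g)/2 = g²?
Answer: -129394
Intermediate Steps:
d(C, I) = -4 + I² (d(C, I) = -4 + (I + 0/3)² = -4 + (I + 0*(⅓))² = -4 + (I + 0)² = -4 + I²)
w(U, g) = 2*g²
-62*(39 + w(11, d(5, 6))) = -62*(39 + 2*(-4 + 6²)²) = -62*(39 + 2*(-4 + 36)²) = -62*(39 + 2*32²) = -62*(39 + 2*1024) = -62*(39 + 2048) = -62*2087 = -129394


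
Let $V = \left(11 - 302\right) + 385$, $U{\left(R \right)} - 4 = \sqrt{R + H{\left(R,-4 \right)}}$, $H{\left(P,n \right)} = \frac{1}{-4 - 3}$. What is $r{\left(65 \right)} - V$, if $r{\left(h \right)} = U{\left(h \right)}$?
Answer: $-90 + \frac{\sqrt{3178}}{7} \approx -81.947$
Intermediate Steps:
$H{\left(P,n \right)} = - \frac{1}{7}$ ($H{\left(P,n \right)} = \frac{1}{-7} = - \frac{1}{7}$)
$U{\left(R \right)} = 4 + \sqrt{- \frac{1}{7} + R}$ ($U{\left(R \right)} = 4 + \sqrt{R - \frac{1}{7}} = 4 + \sqrt{- \frac{1}{7} + R}$)
$r{\left(h \right)} = 4 + \frac{\sqrt{-7 + 49 h}}{7}$
$V = 94$ ($V = -291 + 385 = 94$)
$r{\left(65 \right)} - V = \left(4 + \frac{\sqrt{-7 + 49 \cdot 65}}{7}\right) - 94 = \left(4 + \frac{\sqrt{-7 + 3185}}{7}\right) - 94 = \left(4 + \frac{\sqrt{3178}}{7}\right) - 94 = -90 + \frac{\sqrt{3178}}{7}$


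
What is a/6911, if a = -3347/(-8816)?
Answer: 3347/60927376 ≈ 5.4934e-5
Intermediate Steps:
a = 3347/8816 (a = -3347*(-1/8816) = 3347/8816 ≈ 0.37965)
a/6911 = (3347/8816)/6911 = (3347/8816)*(1/6911) = 3347/60927376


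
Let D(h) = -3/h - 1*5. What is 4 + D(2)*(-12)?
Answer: 82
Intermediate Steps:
D(h) = -5 - 3/h (D(h) = -3/h - 5 = -5 - 3/h)
4 + D(2)*(-12) = 4 + (-5 - 3/2)*(-12) = 4 - 13/2*(-12) = 4 + 78 = 82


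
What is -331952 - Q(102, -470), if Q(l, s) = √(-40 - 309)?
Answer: -331952 - I*√349 ≈ -3.3195e+5 - 18.682*I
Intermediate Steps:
Q(l, s) = I*√349 (Q(l, s) = √(-349) = I*√349)
-331952 - Q(102, -470) = -331952 - I*√349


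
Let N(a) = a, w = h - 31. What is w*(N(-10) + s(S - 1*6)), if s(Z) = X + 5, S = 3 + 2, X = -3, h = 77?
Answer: -368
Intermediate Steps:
S = 5
w = 46 (w = 77 - 31 = 46)
s(Z) = 2 (s(Z) = -3 + 5 = 2)
w*(N(-10) + s(S - 1*6)) = 46*(-10 + 2) = 46*(-8) = -368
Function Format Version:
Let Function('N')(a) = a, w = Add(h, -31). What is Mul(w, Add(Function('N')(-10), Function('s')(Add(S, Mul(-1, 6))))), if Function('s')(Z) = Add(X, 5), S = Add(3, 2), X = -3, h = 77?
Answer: -368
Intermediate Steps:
S = 5
w = 46 (w = Add(77, -31) = 46)
Function('s')(Z) = 2 (Function('s')(Z) = Add(-3, 5) = 2)
Mul(w, Add(Function('N')(-10), Function('s')(Add(S, Mul(-1, 6))))) = Mul(46, Add(-10, 2)) = Mul(46, -8) = -368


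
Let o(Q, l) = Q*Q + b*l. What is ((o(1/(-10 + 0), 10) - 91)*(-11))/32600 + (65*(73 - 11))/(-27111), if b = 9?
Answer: -13108276121/88381860000 ≈ -0.14831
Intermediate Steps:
o(Q, l) = Q² + 9*l (o(Q, l) = Q*Q + 9*l = Q² + 9*l)
((o(1/(-10 + 0), 10) - 91)*(-11))/32600 + (65*(73 - 11))/(-27111) = ((((1/(-10 + 0))² + 9*10) - 91)*(-11))/32600 + (65*(73 - 11))/(-27111) = ((((1/(-10))² + 90) - 91)*(-11))*(1/32600) + (65*62)*(-1/27111) = ((((-⅒)² + 90) - 91)*(-11))*(1/32600) + 4030*(-1/27111) = (((1/100 + 90) - 91)*(-11))*(1/32600) - 4030/27111 = ((9001/100 - 91)*(-11))*(1/32600) - 4030/27111 = -99/100*(-11)*(1/32600) - 4030/27111 = (1089/100)*(1/32600) - 4030/27111 = 1089/3260000 - 4030/27111 = -13108276121/88381860000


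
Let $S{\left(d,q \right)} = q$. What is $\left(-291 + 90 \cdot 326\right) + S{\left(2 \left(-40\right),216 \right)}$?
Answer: $29265$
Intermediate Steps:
$\left(-291 + 90 \cdot 326\right) + S{\left(2 \left(-40\right),216 \right)} = \left(-291 + 90 \cdot 326\right) + 216 = \left(-291 + 29340\right) + 216 = 29049 + 216 = 29265$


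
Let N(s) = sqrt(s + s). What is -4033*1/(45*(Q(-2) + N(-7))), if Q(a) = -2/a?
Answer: -4033/675 + 4033*I*sqrt(14)/675 ≈ -5.9748 + 22.356*I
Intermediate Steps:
N(s) = sqrt(2)*sqrt(s) (N(s) = sqrt(2*s) = sqrt(2)*sqrt(s))
-4033*1/(45*(Q(-2) + N(-7))) = -4033*1/(45*(-2/(-2) + sqrt(2)*sqrt(-7))) = -4033*1/(45*(-2*(-1/2) + sqrt(2)*(I*sqrt(7)))) = -4033*1/(45*(1 + I*sqrt(14))) = -4033/(45 + 45*I*sqrt(14))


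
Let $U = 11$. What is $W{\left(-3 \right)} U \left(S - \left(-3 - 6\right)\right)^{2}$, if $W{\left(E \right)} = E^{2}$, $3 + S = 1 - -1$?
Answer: $6336$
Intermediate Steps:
$S = -1$ ($S = -3 + \left(1 - -1\right) = -3 + \left(1 + 1\right) = -3 + 2 = -1$)
$W{\left(-3 \right)} U \left(S - \left(-3 - 6\right)\right)^{2} = \left(-3\right)^{2} \cdot 11 \left(-1 - \left(-3 - 6\right)\right)^{2} = 9 \cdot 11 \left(-1 - \left(-3 - 6\right)\right)^{2} = 99 \left(-1 - -9\right)^{2} = 99 \left(-1 + 9\right)^{2} = 99 \cdot 8^{2} = 99 \cdot 64 = 6336$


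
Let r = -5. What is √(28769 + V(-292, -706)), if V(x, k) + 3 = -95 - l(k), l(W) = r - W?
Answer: √27970 ≈ 167.24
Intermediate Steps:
l(W) = -5 - W
V(x, k) = -93 + k (V(x, k) = -3 + (-95 - (-5 - k)) = -3 + (-95 + (5 + k)) = -3 + (-90 + k) = -93 + k)
√(28769 + V(-292, -706)) = √(28769 + (-93 - 706)) = √(28769 - 799) = √27970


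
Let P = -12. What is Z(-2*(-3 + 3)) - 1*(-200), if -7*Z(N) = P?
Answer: 1412/7 ≈ 201.71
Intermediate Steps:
Z(N) = 12/7 (Z(N) = -⅐*(-12) = 12/7)
Z(-2*(-3 + 3)) - 1*(-200) = 12/7 - 1*(-200) = 12/7 + 200 = 1412/7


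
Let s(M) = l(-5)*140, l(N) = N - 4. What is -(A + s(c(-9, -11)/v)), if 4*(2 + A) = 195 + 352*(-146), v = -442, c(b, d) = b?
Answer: 56245/4 ≈ 14061.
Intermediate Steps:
l(N) = -4 + N
A = -51205/4 (A = -2 + (195 + 352*(-146))/4 = -2 + (195 - 51392)/4 = -2 + (1/4)*(-51197) = -2 - 51197/4 = -51205/4 ≈ -12801.)
s(M) = -1260 (s(M) = (-4 - 5)*140 = -9*140 = -1260)
-(A + s(c(-9, -11)/v)) = -(-51205/4 - 1260) = -1*(-56245/4) = 56245/4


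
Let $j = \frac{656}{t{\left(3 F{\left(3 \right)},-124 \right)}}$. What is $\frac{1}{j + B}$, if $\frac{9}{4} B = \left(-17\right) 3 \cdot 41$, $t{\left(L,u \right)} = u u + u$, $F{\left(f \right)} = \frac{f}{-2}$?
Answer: $- \frac{31}{28808} \approx -0.0010761$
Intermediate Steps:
$F{\left(f \right)} = - \frac{f}{2}$ ($F{\left(f \right)} = f \left(- \frac{1}{2}\right) = - \frac{f}{2}$)
$t{\left(L,u \right)} = u + u^{2}$ ($t{\left(L,u \right)} = u^{2} + u = u + u^{2}$)
$j = \frac{4}{93}$ ($j = \frac{656}{\left(-124\right) \left(1 - 124\right)} = \frac{656}{\left(-124\right) \left(-123\right)} = \frac{656}{15252} = 656 \cdot \frac{1}{15252} = \frac{4}{93} \approx 0.043011$)
$B = - \frac{2788}{3}$ ($B = \frac{4 \left(-17\right) 3 \cdot 41}{9} = \frac{4 \left(\left(-51\right) 41\right)}{9} = \frac{4}{9} \left(-2091\right) = - \frac{2788}{3} \approx -929.33$)
$\frac{1}{j + B} = \frac{1}{\frac{4}{93} - \frac{2788}{3}} = \frac{1}{- \frac{28808}{31}} = - \frac{31}{28808}$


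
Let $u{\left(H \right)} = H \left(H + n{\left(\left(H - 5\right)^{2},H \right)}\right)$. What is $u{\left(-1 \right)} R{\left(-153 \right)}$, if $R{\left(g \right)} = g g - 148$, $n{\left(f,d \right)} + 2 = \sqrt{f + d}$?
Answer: $69783 - 23261 \sqrt{35} \approx -67831.0$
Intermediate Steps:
$n{\left(f,d \right)} = -2 + \sqrt{d + f}$ ($n{\left(f,d \right)} = -2 + \sqrt{f + d} = -2 + \sqrt{d + f}$)
$u{\left(H \right)} = H \left(-2 + H + \sqrt{H + \left(-5 + H\right)^{2}}\right)$ ($u{\left(H \right)} = H \left(H + \left(-2 + \sqrt{H + \left(H - 5\right)^{2}}\right)\right) = H \left(H + \left(-2 + \sqrt{H + \left(-5 + H\right)^{2}}\right)\right) = H \left(-2 + H + \sqrt{H + \left(-5 + H\right)^{2}}\right)$)
$R{\left(g \right)} = -148 + g^{2}$ ($R{\left(g \right)} = g^{2} - 148 = -148 + g^{2}$)
$u{\left(-1 \right)} R{\left(-153 \right)} = - (-2 - 1 + \sqrt{-1 + \left(-5 - 1\right)^{2}}) \left(-148 + \left(-153\right)^{2}\right) = - (-2 - 1 + \sqrt{-1 + \left(-6\right)^{2}}) \left(-148 + 23409\right) = - (-2 - 1 + \sqrt{-1 + 36}) 23261 = - (-2 - 1 + \sqrt{35}) 23261 = - (-3 + \sqrt{35}) 23261 = \left(3 - \sqrt{35}\right) 23261 = 69783 - 23261 \sqrt{35}$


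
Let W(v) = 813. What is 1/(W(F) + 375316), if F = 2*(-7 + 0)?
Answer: 1/376129 ≈ 2.6587e-6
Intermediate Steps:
F = -14 (F = 2*(-7) = -14)
1/(W(F) + 375316) = 1/(813 + 375316) = 1/376129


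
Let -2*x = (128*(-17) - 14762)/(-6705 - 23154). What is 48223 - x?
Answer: 479966342/9953 ≈ 48223.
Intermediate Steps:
x = -2823/9953 (x = -(128*(-17) - 14762)/(2*(-6705 - 23154)) = -(-2176 - 14762)/(2*(-29859)) = -(-8469)*(-1)/29859 = -1/2*5646/9953 = -2823/9953 ≈ -0.28363)
48223 - x = 48223 - 1*(-2823/9953) = 48223 + 2823/9953 = 479966342/9953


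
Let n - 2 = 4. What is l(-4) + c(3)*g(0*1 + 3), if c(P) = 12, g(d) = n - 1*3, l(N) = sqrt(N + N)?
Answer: 36 + 2*I*sqrt(2) ≈ 36.0 + 2.8284*I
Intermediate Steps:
n = 6 (n = 2 + 4 = 6)
l(N) = sqrt(2)*sqrt(N) (l(N) = sqrt(2*N) = sqrt(2)*sqrt(N))
g(d) = 3 (g(d) = 6 - 1*3 = 6 - 3 = 3)
l(-4) + c(3)*g(0*1 + 3) = sqrt(2)*sqrt(-4) + 12*3 = sqrt(2)*(2*I) + 36 = 2*I*sqrt(2) + 36 = 36 + 2*I*sqrt(2)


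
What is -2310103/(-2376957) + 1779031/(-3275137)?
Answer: 3337223620444/7784859818109 ≈ 0.42868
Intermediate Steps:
-2310103/(-2376957) + 1779031/(-3275137) = -2310103*(-1/2376957) + 1779031*(-1/3275137) = 2310103/2376957 - 1779031/3275137 = 3337223620444/7784859818109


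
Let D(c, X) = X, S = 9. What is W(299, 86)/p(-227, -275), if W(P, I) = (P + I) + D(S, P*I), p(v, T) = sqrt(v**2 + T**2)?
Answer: 26099*sqrt(127154)/127154 ≈ 73.191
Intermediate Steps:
p(v, T) = sqrt(T**2 + v**2)
W(P, I) = I + P + I*P (W(P, I) = (P + I) + P*I = (I + P) + I*P = I + P + I*P)
W(299, 86)/p(-227, -275) = (86 + 299 + 86*299)/(sqrt((-275)**2 + (-227)**2)) = (86 + 299 + 25714)/(sqrt(75625 + 51529)) = 26099/(sqrt(127154)) = 26099*(sqrt(127154)/127154) = 26099*sqrt(127154)/127154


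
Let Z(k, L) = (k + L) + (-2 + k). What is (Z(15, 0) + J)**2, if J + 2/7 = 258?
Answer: 4000000/49 ≈ 81633.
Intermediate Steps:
J = 1804/7 (J = -2/7 + 258 = 1804/7 ≈ 257.71)
Z(k, L) = -2 + L + 2*k (Z(k, L) = (L + k) + (-2 + k) = -2 + L + 2*k)
(Z(15, 0) + J)**2 = ((-2 + 0 + 2*15) + 1804/7)**2 = ((-2 + 0 + 30) + 1804/7)**2 = (28 + 1804/7)**2 = (2000/7)**2 = 4000000/49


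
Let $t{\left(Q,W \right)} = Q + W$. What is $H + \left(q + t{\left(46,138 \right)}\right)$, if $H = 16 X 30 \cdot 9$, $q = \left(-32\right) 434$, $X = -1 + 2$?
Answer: $-9384$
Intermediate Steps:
$X = 1$
$q = -13888$
$H = 4320$ ($H = 16 \cdot 1 \cdot 30 \cdot 9 = 16 \cdot 30 \cdot 9 = 480 \cdot 9 = 4320$)
$H + \left(q + t{\left(46,138 \right)}\right) = 4320 + \left(-13888 + \left(46 + 138\right)\right) = 4320 + \left(-13888 + 184\right) = 4320 - 13704 = -9384$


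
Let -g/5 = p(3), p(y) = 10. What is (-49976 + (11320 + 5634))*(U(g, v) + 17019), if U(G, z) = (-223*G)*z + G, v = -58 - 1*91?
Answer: 54300749382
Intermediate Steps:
g = -50 (g = -5*10 = -50)
v = -149 (v = -58 - 91 = -149)
U(G, z) = G - 223*G*z (U(G, z) = -223*G*z + G = G - 223*G*z)
(-49976 + (11320 + 5634))*(U(g, v) + 17019) = (-49976 + (11320 + 5634))*(-50*(1 - 223*(-149)) + 17019) = (-49976 + 16954)*(-50*(1 + 33227) + 17019) = -33022*(-50*33228 + 17019) = -33022*(-1661400 + 17019) = -33022*(-1644381) = 54300749382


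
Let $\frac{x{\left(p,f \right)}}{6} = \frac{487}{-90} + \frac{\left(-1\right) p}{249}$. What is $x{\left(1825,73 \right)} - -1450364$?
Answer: $\frac{1805608009}{1245} \approx 1.4503 \cdot 10^{6}$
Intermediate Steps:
$x{\left(p,f \right)} = - \frac{487}{15} - \frac{2 p}{83}$ ($x{\left(p,f \right)} = 6 \left(\frac{487}{-90} + \frac{\left(-1\right) p}{249}\right) = 6 \left(487 \left(- \frac{1}{90}\right) + - p \frac{1}{249}\right) = 6 \left(- \frac{487}{90} - \frac{p}{249}\right) = - \frac{487}{15} - \frac{2 p}{83}$)
$x{\left(1825,73 \right)} - -1450364 = \left(- \frac{487}{15} - \frac{3650}{83}\right) - -1450364 = \left(- \frac{487}{15} - \frac{3650}{83}\right) + 1450364 = - \frac{95171}{1245} + 1450364 = \frac{1805608009}{1245}$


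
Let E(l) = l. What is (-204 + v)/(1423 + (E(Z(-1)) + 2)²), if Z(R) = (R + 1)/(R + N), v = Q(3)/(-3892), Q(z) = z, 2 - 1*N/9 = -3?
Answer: -793971/5553884 ≈ -0.14296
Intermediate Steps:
N = 45 (N = 18 - 9*(-3) = 18 + 27 = 45)
v = -3/3892 (v = 3/(-3892) = 3*(-1/3892) = -3/3892 ≈ -0.00077081)
Z(R) = (1 + R)/(45 + R) (Z(R) = (R + 1)/(R + 45) = (1 + R)/(45 + R))
(-204 + v)/(1423 + (E(Z(-1)) + 2)²) = (-204 - 3/3892)/(1423 + ((1 - 1)/(45 - 1) + 2)²) = -793971/(3892*(1423 + (0/44 + 2)²)) = -793971/(3892*(1423 + ((1/44)*0 + 2)²)) = -793971/(3892*(1423 + (0 + 2)²)) = -793971/(3892*(1423 + 2²)) = -793971/(3892*(1423 + 4)) = -793971/3892/1427 = -793971/3892*1/1427 = -793971/5553884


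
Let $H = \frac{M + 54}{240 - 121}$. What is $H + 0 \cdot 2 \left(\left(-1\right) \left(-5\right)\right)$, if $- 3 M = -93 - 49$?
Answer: $\frac{304}{357} \approx 0.85154$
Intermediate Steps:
$M = \frac{142}{3}$ ($M = - \frac{-93 - 49}{3} = \left(- \frac{1}{3}\right) \left(-142\right) = \frac{142}{3} \approx 47.333$)
$H = \frac{304}{357}$ ($H = \frac{\frac{142}{3} + 54}{240 - 121} = \frac{304}{3 \cdot 119} = \frac{304}{3} \cdot \frac{1}{119} = \frac{304}{357} \approx 0.85154$)
$H + 0 \cdot 2 \left(\left(-1\right) \left(-5\right)\right) = \frac{304}{357} + 0 \cdot 2 \left(\left(-1\right) \left(-5\right)\right) = \frac{304}{357} + 0 \cdot 5 = \frac{304}{357} + 0 = \frac{304}{357}$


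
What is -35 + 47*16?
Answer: 717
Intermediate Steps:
-35 + 47*16 = -35 + 752 = 717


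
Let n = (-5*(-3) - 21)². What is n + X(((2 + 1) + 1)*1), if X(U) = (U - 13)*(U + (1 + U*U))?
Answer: -153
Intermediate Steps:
X(U) = (-13 + U)*(1 + U + U²) (X(U) = (-13 + U)*(U + (1 + U²)) = (-13 + U)*(1 + U + U²))
n = 36 (n = (15 - 21)² = (-6)² = 36)
n + X(((2 + 1) + 1)*1) = 36 + (-13 + (((2 + 1) + 1)*1)³ - 12*((2 + 1) + 1) - 12*((2 + 1) + 1)²) = 36 + (-13 + ((3 + 1)*1)³ - 12*(3 + 1) - 12*(3 + 1)²) = 36 + (-13 + (4*1)³ - 48 - 12*(4*1)²) = 36 + (-13 + 4³ - 12*4 - 12*4²) = 36 + (-13 + 64 - 48 - 12*16) = 36 + (-13 + 64 - 48 - 192) = 36 - 189 = -153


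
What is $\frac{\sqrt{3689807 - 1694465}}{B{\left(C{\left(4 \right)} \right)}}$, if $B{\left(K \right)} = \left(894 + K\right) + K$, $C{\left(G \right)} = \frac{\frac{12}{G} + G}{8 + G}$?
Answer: $\frac{6 \sqrt{1995342}}{5371} \approx 1.578$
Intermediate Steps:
$C{\left(G \right)} = \frac{G + \frac{12}{G}}{8 + G}$
$B{\left(K \right)} = 894 + 2 K$
$\frac{\sqrt{3689807 - 1694465}}{B{\left(C{\left(4 \right)} \right)}} = \frac{\sqrt{3689807 - 1694465}}{894 + 2 \frac{12 + 4^{2}}{4 \left(8 + 4\right)}} = \frac{\sqrt{1995342}}{894 + 2 \frac{12 + 16}{4 \cdot 12}} = \frac{\sqrt{1995342}}{894 + 2 \cdot \frac{1}{4} \cdot \frac{1}{12} \cdot 28} = \frac{\sqrt{1995342}}{894 + 2 \cdot \frac{7}{12}} = \frac{\sqrt{1995342}}{894 + \frac{7}{6}} = \frac{\sqrt{1995342}}{\frac{5371}{6}} = \sqrt{1995342} \cdot \frac{6}{5371} = \frac{6 \sqrt{1995342}}{5371}$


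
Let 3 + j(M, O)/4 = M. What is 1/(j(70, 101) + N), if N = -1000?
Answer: -1/732 ≈ -0.0013661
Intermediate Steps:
j(M, O) = -12 + 4*M
1/(j(70, 101) + N) = 1/((-12 + 4*70) - 1000) = 1/((-12 + 280) - 1000) = 1/(268 - 1000) = 1/(-732) = -1/732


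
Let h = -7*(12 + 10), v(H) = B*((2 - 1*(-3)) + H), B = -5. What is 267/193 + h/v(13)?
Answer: 26876/8685 ≈ 3.0945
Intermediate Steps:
v(H) = -25 - 5*H (v(H) = -5*((2 - 1*(-3)) + H) = -5*((2 + 3) + H) = -5*(5 + H) = -25 - 5*H)
h = -154 (h = -7*22 = -154)
267/193 + h/v(13) = 267/193 - 154/(-25 - 5*13) = 267*(1/193) - 154/(-25 - 65) = 267/193 - 154/(-90) = 267/193 - 154*(-1/90) = 267/193 + 77/45 = 26876/8685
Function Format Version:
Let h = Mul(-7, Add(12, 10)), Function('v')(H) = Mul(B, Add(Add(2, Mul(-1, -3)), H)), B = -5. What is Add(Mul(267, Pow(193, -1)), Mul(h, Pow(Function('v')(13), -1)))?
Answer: Rational(26876, 8685) ≈ 3.0945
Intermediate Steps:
Function('v')(H) = Add(-25, Mul(-5, H)) (Function('v')(H) = Mul(-5, Add(Add(2, Mul(-1, -3)), H)) = Mul(-5, Add(Add(2, 3), H)) = Mul(-5, Add(5, H)) = Add(-25, Mul(-5, H)))
h = -154 (h = Mul(-7, 22) = -154)
Add(Mul(267, Pow(193, -1)), Mul(h, Pow(Function('v')(13), -1))) = Add(Mul(267, Pow(193, -1)), Mul(-154, Pow(Add(-25, Mul(-5, 13)), -1))) = Add(Mul(267, Rational(1, 193)), Mul(-154, Pow(Add(-25, -65), -1))) = Add(Rational(267, 193), Mul(-154, Pow(-90, -1))) = Add(Rational(267, 193), Mul(-154, Rational(-1, 90))) = Add(Rational(267, 193), Rational(77, 45)) = Rational(26876, 8685)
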